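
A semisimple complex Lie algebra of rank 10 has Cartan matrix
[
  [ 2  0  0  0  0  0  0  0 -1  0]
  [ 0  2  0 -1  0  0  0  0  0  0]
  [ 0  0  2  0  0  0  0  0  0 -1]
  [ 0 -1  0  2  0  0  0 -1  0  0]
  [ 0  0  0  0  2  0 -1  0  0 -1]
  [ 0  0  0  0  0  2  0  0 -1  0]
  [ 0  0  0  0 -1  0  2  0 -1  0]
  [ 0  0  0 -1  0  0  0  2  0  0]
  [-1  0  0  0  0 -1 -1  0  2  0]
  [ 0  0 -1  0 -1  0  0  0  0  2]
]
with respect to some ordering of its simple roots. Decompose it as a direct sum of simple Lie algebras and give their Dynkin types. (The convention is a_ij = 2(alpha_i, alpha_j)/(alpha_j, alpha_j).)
A3 + D7

The diagram associated to this matrix has two connected components: the simple roots {alpha_2, alpha_4, alpha_8} form a chain of 3 nodes with single edges (A_3), and {alpha_1, alpha_3, alpha_5, alpha_6, alpha_7, alpha_9, alpha_10} form a chain of 5 nodes with a fork of two nodes at one end (D_7). A semisimple Lie algebra decomposes uniquely as the direct sum of simple ideals, one per connected component of its Dynkin diagram, so g ≅ A_3 ⊕ D_7 (dimension 15 + 91 = 106).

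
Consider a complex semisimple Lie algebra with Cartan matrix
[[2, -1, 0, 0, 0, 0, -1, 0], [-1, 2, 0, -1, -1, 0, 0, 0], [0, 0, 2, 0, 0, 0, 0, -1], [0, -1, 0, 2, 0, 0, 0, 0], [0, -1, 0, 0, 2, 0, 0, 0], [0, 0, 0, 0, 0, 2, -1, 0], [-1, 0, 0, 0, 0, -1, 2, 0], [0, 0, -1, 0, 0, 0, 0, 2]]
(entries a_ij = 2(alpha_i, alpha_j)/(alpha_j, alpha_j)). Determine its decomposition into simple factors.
A_2 ⊕ D_6

The diagram associated to this matrix has two connected components: the simple roots {alpha_3, alpha_8} form a chain of 2 nodes with single edges (A_2), and {alpha_1, alpha_2, alpha_4, alpha_5, alpha_6, alpha_7} form a chain of 4 nodes with a fork of two nodes at one end (D_6). A semisimple Lie algebra decomposes uniquely as the direct sum of simple ideals, one per connected component of its Dynkin diagram, so g ≅ A_2 ⊕ D_6 (dimension 8 + 66 = 74).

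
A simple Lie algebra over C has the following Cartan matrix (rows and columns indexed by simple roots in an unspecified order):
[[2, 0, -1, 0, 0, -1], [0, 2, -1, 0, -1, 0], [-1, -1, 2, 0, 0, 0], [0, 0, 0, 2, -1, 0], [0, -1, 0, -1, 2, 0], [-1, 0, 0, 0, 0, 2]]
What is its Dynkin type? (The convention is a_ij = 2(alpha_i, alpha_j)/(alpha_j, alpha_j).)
A_6 (sl(7))

The matrix has rank 6 with 2's on the diagonal. Reading the off-diagonal entries as Dynkin edges (a single edge where a_ij = a_ji = -1; a double or triple edge where a_ij * a_ji = 2 or 3), the diagram is a chain of 6 nodes with single edges (A_6). One simple-root ordering that puts it in standard form is (alpha_4, alpha_5, alpha_2, alpha_3, alpha_1, alpha_6). So the algebra is type A_6, i.e. sl(7).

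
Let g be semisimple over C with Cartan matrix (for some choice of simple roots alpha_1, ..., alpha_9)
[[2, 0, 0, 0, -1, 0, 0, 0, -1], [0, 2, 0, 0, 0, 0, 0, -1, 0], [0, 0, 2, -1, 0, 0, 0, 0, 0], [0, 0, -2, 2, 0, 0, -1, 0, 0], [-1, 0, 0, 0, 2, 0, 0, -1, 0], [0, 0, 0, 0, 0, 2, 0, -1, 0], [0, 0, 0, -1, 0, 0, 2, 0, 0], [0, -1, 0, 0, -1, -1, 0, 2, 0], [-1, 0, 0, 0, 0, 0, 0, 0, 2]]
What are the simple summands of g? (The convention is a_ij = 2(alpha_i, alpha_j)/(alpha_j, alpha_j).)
B_3 (so(7)) + D_6 (so(12))

The diagram associated to this matrix has two connected components: the simple roots {alpha_3, alpha_4, alpha_7} form a chain of 3 nodes with a double edge at one end; the terminal node there is the unique short simple root (B_3), and {alpha_1, alpha_2, alpha_5, alpha_6, alpha_8, alpha_9} form a chain of 4 nodes with a fork of two nodes at one end (D_6). A semisimple Lie algebra decomposes uniquely as the direct sum of simple ideals, one per connected component of its Dynkin diagram, so g ≅ B_3 ⊕ D_6 (dimension 21 + 66 = 87).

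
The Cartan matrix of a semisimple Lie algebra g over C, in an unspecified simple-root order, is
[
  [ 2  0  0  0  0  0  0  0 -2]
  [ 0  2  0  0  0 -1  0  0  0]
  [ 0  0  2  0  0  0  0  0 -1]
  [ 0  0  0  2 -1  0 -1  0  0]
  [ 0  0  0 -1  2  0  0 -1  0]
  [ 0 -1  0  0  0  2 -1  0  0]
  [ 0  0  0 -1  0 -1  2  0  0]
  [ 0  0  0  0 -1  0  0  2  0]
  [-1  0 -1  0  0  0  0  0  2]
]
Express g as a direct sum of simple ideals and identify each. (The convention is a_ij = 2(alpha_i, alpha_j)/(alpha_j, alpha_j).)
A_6 (sl(7)) ⊕ C_3 (sp(6))

The diagram associated to this matrix has two connected components: the simple roots {alpha_2, alpha_4, alpha_5, alpha_6, alpha_7, alpha_8} form a chain of 6 nodes with single edges (A_6), and {alpha_1, alpha_3, alpha_9} form a chain of 3 nodes with a double edge at one end; the terminal node there is the unique long simple root (C_3). A semisimple Lie algebra decomposes uniquely as the direct sum of simple ideals, one per connected component of its Dynkin diagram, so g ≅ A_6 ⊕ C_3 (dimension 48 + 21 = 69).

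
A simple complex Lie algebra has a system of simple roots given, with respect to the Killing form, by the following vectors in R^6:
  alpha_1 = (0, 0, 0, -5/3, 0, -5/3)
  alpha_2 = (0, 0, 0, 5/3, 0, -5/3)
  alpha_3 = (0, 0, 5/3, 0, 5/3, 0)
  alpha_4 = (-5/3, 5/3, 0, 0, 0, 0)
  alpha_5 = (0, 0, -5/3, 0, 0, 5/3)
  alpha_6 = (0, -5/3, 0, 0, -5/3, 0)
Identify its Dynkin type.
D6

Compute the Cartan integers a_ij = 2(alpha_i, alpha_j)/(alpha_j, alpha_j); the resulting 6x6 Cartan matrix is
[[2, 0, 0, 0, -1, 0], [0, 2, 0, 0, -1, 0], [0, 0, 2, 0, -1, -1], [0, 0, 0, 2, 0, -1], [-1, -1, -1, 0, 2, 0], [0, 0, -1, -1, 0, 2]].
All simple roots have the same length, so the diagram is simply laced. The associated Dynkin diagram is a chain of 4 nodes with a fork of two nodes at one end (D_6), so the type is D_6 (the algebra so(12)).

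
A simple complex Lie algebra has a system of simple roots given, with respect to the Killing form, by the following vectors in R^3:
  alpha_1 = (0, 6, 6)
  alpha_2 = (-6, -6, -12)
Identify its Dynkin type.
Compute the Cartan integers a_ij = 2(alpha_i, alpha_j)/(alpha_j, alpha_j); the resulting 2x2 Cartan matrix is
[[2, -1], [-3, 2]].
The roots have two lengths (squared-length ratio 3:1); the short ones are alpha_{1}. The associated Dynkin diagram is two nodes joined by a triple edge (G_2), so the type is G_2.

G_2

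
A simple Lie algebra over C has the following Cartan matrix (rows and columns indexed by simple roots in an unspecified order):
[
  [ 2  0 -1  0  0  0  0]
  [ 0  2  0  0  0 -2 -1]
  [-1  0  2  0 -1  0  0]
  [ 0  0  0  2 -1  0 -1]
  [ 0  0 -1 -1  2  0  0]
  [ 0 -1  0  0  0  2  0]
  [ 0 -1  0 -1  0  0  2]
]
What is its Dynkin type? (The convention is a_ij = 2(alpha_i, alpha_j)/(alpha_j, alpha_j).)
The matrix has rank 7 with 2's on the diagonal. Reading the off-diagonal entries as Dynkin edges (a single edge where a_ij = a_ji = -1; a double or triple edge where a_ij * a_ji = 2 or 3), the diagram is a chain of 7 nodes with a double edge at one end; the terminal node there is the unique short simple root (B_7). One simple-root ordering that puts it in standard form is (alpha_1, alpha_3, alpha_5, alpha_4, alpha_7, alpha_2, alpha_6). So the algebra is type B_7, i.e. so(15).

B_7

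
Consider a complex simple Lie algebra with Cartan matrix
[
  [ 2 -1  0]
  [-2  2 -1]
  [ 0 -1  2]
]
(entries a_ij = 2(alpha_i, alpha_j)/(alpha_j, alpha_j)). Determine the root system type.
The matrix has rank 3 with 2's on the diagonal. Reading the off-diagonal entries as Dynkin edges (a single edge where a_ij = a_ji = -1; a double or triple edge where a_ij * a_ji = 2 or 3), the diagram is a chain of 3 nodes with a double edge at one end; the terminal node there is the unique short simple root (B_3). One simple-root ordering that puts it in standard form is (alpha_3, alpha_2, alpha_1). So the algebra is type B_3, i.e. so(7).

type B_3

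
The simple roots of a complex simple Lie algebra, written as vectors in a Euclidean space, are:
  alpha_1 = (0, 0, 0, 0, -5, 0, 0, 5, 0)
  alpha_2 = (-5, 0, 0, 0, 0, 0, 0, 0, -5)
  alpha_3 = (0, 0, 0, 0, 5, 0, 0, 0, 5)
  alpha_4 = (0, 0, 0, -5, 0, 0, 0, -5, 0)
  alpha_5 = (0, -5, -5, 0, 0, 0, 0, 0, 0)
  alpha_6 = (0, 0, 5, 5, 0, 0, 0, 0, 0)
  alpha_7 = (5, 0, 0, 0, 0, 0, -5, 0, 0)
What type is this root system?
A_7 (sl(8))

Compute the Cartan integers a_ij = 2(alpha_i, alpha_j)/(alpha_j, alpha_j); the resulting 7x7 Cartan matrix is
[[2, 0, -1, -1, 0, 0, 0], [0, 2, -1, 0, 0, 0, -1], [-1, -1, 2, 0, 0, 0, 0], [-1, 0, 0, 2, 0, -1, 0], [0, 0, 0, 0, 2, -1, 0], [0, 0, 0, -1, -1, 2, 0], [0, -1, 0, 0, 0, 0, 2]].
All simple roots have the same length, so the diagram is simply laced. The associated Dynkin diagram is a chain of 7 nodes with single edges (A_7), so the type is A_7 (the algebra sl(8)).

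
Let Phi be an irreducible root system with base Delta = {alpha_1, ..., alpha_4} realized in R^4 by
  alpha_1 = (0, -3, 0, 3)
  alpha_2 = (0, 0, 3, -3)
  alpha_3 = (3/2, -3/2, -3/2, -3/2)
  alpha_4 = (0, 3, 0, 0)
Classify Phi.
Compute the Cartan integers a_ij = 2(alpha_i, alpha_j)/(alpha_j, alpha_j); the resulting 4x4 Cartan matrix is
[[2, -1, 0, -2], [-1, 2, 0, 0], [0, 0, 2, -1], [-1, 0, -1, 2]].
The roots have two lengths (squared-length ratio 2:1); the short ones are alpha_{3,4}. The associated Dynkin diagram is a chain of 4 nodes with a double edge between the middle two (F_4), so the type is F_4.

F_4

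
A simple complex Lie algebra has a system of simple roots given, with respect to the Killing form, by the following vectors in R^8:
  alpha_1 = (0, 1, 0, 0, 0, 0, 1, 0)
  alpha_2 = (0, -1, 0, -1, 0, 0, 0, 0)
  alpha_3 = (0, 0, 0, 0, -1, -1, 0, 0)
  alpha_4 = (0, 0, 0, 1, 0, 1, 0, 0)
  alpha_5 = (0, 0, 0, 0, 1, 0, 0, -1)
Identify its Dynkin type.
type A_5

Compute the Cartan integers a_ij = 2(alpha_i, alpha_j)/(alpha_j, alpha_j); the resulting 5x5 Cartan matrix is
[[2, -1, 0, 0, 0], [-1, 2, 0, -1, 0], [0, 0, 2, -1, -1], [0, -1, -1, 2, 0], [0, 0, -1, 0, 2]].
All simple roots have the same length, so the diagram is simply laced. The associated Dynkin diagram is a chain of 5 nodes with single edges (A_5), so the type is A_5 (the algebra sl(6)).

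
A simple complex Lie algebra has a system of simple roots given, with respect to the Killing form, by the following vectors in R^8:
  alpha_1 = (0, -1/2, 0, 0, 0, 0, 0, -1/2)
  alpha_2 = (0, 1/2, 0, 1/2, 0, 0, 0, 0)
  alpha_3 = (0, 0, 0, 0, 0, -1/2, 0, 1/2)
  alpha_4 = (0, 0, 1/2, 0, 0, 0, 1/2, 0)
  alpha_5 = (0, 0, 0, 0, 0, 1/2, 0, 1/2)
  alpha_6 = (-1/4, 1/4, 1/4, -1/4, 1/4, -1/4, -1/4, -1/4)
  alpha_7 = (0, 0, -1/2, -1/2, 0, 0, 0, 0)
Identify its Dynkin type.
E7

Compute the Cartan integers a_ij = 2(alpha_i, alpha_j)/(alpha_j, alpha_j); the resulting 7x7 Cartan matrix is
[[2, -1, -1, 0, -1, 0, 0], [-1, 2, 0, 0, 0, 0, -1], [-1, 0, 2, 0, 0, 0, 0], [0, 0, 0, 2, 0, 0, -1], [-1, 0, 0, 0, 2, -1, 0], [0, 0, 0, 0, -1, 2, 0], [0, -1, 0, -1, 0, 0, 2]].
All simple roots have the same length, so the diagram is simply laced. The associated Dynkin diagram is a chain of 6 nodes with one extra node attached to the third node from one end (E_7), so the type is E_7.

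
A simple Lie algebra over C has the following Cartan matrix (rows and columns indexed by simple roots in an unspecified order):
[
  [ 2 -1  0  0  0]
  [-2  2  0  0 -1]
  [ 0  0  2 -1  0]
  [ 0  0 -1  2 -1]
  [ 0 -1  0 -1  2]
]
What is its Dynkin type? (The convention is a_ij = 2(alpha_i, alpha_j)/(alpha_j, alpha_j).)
The matrix has rank 5 with 2's on the diagonal. Reading the off-diagonal entries as Dynkin edges (a single edge where a_ij = a_ji = -1; a double or triple edge where a_ij * a_ji = 2 or 3), the diagram is a chain of 5 nodes with a double edge at one end; the terminal node there is the unique short simple root (B_5). One simple-root ordering that puts it in standard form is (alpha_3, alpha_4, alpha_5, alpha_2, alpha_1). So the algebra is type B_5, i.e. so(11).

B_5 (so(11))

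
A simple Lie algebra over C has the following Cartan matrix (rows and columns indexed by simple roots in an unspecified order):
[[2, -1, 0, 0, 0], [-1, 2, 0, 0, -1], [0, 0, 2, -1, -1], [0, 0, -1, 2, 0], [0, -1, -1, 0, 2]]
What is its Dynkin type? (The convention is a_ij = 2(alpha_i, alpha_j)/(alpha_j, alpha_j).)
A_5 (sl(6))

The matrix has rank 5 with 2's on the diagonal. Reading the off-diagonal entries as Dynkin edges (a single edge where a_ij = a_ji = -1; a double or triple edge where a_ij * a_ji = 2 or 3), the diagram is a chain of 5 nodes with single edges (A_5). One simple-root ordering that puts it in standard form is (alpha_4, alpha_3, alpha_5, alpha_2, alpha_1). So the algebra is type A_5, i.e. sl(6).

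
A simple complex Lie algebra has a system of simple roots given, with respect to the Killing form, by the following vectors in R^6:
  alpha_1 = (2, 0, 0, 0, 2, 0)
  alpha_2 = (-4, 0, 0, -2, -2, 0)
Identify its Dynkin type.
Compute the Cartan integers a_ij = 2(alpha_i, alpha_j)/(alpha_j, alpha_j); the resulting 2x2 Cartan matrix is
[[2, -1], [-3, 2]].
The roots have two lengths (squared-length ratio 3:1); the short ones are alpha_{1}. The associated Dynkin diagram is two nodes joined by a triple edge (G_2), so the type is G_2.

G2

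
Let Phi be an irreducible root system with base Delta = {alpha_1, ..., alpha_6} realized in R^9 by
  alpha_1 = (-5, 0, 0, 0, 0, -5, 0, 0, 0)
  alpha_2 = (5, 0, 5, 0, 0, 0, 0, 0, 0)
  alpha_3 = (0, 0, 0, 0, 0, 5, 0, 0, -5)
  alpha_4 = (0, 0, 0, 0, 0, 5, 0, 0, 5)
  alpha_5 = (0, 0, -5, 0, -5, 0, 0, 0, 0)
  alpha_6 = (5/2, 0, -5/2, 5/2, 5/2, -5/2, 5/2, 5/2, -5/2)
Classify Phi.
E_6

Compute the Cartan integers a_ij = 2(alpha_i, alpha_j)/(alpha_j, alpha_j); the resulting 6x6 Cartan matrix is
[[2, -1, -1, -1, 0, 0], [-1, 2, 0, 0, -1, 0], [-1, 0, 2, 0, 0, 0], [-1, 0, 0, 2, 0, -1], [0, -1, 0, 0, 2, 0], [0, 0, 0, -1, 0, 2]].
All simple roots have the same length, so the diagram is simply laced. The associated Dynkin diagram is a chain of 5 nodes with one extra node attached to the third node from one end (E_6), so the type is E_6.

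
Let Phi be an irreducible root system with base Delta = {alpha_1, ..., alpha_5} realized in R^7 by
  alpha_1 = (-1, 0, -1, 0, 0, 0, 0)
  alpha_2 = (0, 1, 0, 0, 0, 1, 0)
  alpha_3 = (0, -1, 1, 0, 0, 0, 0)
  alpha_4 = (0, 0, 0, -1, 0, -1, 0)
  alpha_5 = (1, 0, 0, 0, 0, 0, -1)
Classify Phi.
A_5 (sl(6))

Compute the Cartan integers a_ij = 2(alpha_i, alpha_j)/(alpha_j, alpha_j); the resulting 5x5 Cartan matrix is
[[2, 0, -1, 0, -1], [0, 2, -1, -1, 0], [-1, -1, 2, 0, 0], [0, -1, 0, 2, 0], [-1, 0, 0, 0, 2]].
All simple roots have the same length, so the diagram is simply laced. The associated Dynkin diagram is a chain of 5 nodes with single edges (A_5), so the type is A_5 (the algebra sl(6)).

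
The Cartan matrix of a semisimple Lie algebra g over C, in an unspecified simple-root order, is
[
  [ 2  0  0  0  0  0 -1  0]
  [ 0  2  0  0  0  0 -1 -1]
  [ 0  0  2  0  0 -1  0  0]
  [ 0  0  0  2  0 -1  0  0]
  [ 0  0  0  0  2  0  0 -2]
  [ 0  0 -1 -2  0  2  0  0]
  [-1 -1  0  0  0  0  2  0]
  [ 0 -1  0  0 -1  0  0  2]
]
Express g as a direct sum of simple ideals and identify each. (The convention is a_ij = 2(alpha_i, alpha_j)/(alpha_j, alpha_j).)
B3 + C5

The diagram associated to this matrix has two connected components: the simple roots {alpha_3, alpha_4, alpha_6} form a chain of 3 nodes with a double edge at one end; the terminal node there is the unique short simple root (B_3), and {alpha_1, alpha_2, alpha_5, alpha_7, alpha_8} form a chain of 5 nodes with a double edge at one end; the terminal node there is the unique long simple root (C_5). A semisimple Lie algebra decomposes uniquely as the direct sum of simple ideals, one per connected component of its Dynkin diagram, so g ≅ B_3 ⊕ C_5 (dimension 21 + 55 = 76).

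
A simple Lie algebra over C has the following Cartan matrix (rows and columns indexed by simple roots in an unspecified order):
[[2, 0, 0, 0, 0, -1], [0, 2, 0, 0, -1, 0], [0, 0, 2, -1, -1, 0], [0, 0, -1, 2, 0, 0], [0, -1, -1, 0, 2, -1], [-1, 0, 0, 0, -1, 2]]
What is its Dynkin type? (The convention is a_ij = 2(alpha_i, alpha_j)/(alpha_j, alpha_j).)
type E_6

The matrix has rank 6 with 2's on the diagonal. Reading the off-diagonal entries as Dynkin edges (a single edge where a_ij = a_ji = -1; a double or triple edge where a_ij * a_ji = 2 or 3), the diagram is a chain of 5 nodes with one extra node attached to the third node from one end (E_6). One simple-root ordering that puts it in standard form is (alpha_1, alpha_2, alpha_6, alpha_5, alpha_3, alpha_4). So the algebra is type E_6.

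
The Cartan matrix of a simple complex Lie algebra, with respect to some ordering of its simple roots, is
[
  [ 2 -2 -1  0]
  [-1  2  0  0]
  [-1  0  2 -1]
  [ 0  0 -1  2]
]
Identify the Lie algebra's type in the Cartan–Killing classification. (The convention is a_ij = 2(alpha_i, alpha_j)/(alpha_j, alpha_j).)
The matrix has rank 4 with 2's on the diagonal. Reading the off-diagonal entries as Dynkin edges (a single edge where a_ij = a_ji = -1; a double or triple edge where a_ij * a_ji = 2 or 3), the diagram is a chain of 4 nodes with a double edge at one end; the terminal node there is the unique short simple root (B_4). One simple-root ordering that puts it in standard form is (alpha_4, alpha_3, alpha_1, alpha_2). So the algebra is type B_4, i.e. so(9).

B_4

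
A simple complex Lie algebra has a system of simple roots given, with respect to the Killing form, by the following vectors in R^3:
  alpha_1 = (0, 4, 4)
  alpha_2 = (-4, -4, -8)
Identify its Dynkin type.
Compute the Cartan integers a_ij = 2(alpha_i, alpha_j)/(alpha_j, alpha_j); the resulting 2x2 Cartan matrix is
[[2, -1], [-3, 2]].
The roots have two lengths (squared-length ratio 3:1); the short ones are alpha_{1}. The associated Dynkin diagram is two nodes joined by a triple edge (G_2), so the type is G_2.

G_2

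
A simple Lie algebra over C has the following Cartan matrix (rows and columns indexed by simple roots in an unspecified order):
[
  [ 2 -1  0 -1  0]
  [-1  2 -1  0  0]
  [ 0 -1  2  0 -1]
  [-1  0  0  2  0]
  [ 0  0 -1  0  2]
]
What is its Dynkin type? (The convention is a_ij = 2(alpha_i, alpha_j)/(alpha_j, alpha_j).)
The matrix has rank 5 with 2's on the diagonal. Reading the off-diagonal entries as Dynkin edges (a single edge where a_ij = a_ji = -1; a double or triple edge where a_ij * a_ji = 2 or 3), the diagram is a chain of 5 nodes with single edges (A_5). One simple-root ordering that puts it in standard form is (alpha_5, alpha_3, alpha_2, alpha_1, alpha_4). So the algebra is type A_5, i.e. sl(6).

A_5 (sl(6))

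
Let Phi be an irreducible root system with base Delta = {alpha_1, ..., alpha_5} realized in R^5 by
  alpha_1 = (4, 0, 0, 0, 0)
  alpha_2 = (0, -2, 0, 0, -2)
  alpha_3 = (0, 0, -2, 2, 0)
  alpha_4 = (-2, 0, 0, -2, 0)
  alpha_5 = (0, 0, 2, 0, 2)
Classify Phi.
Compute the Cartan integers a_ij = 2(alpha_i, alpha_j)/(alpha_j, alpha_j); the resulting 5x5 Cartan matrix is
[[2, 0, 0, -2, 0], [0, 2, 0, 0, -1], [0, 0, 2, -1, -1], [-1, 0, -1, 2, 0], [0, -1, -1, 0, 2]].
The roots have two lengths (squared-length ratio 2:1); the short ones are alpha_{2,3,4,5}. The associated Dynkin diagram is a chain of 5 nodes with a double edge at one end; the terminal node there is the unique long simple root (C_5), so the type is C_5 (the algebra sp(10)).

type C_5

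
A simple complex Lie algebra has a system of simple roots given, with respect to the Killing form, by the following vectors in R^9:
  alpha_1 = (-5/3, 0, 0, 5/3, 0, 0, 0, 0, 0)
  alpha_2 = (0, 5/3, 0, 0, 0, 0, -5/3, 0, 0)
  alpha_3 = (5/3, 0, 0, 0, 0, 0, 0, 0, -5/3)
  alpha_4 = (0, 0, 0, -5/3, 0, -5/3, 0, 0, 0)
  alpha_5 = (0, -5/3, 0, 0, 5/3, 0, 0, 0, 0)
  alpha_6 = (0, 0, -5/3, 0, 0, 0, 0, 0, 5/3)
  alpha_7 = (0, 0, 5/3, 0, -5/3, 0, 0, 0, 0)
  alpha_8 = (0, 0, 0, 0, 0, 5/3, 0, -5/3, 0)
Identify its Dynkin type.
A8

Compute the Cartan integers a_ij = 2(alpha_i, alpha_j)/(alpha_j, alpha_j); the resulting 8x8 Cartan matrix is
[[2, 0, -1, -1, 0, 0, 0, 0], [0, 2, 0, 0, -1, 0, 0, 0], [-1, 0, 2, 0, 0, -1, 0, 0], [-1, 0, 0, 2, 0, 0, 0, -1], [0, -1, 0, 0, 2, 0, -1, 0], [0, 0, -1, 0, 0, 2, -1, 0], [0, 0, 0, 0, -1, -1, 2, 0], [0, 0, 0, -1, 0, 0, 0, 2]].
All simple roots have the same length, so the diagram is simply laced. The associated Dynkin diagram is a chain of 8 nodes with single edges (A_8), so the type is A_8 (the algebra sl(9)).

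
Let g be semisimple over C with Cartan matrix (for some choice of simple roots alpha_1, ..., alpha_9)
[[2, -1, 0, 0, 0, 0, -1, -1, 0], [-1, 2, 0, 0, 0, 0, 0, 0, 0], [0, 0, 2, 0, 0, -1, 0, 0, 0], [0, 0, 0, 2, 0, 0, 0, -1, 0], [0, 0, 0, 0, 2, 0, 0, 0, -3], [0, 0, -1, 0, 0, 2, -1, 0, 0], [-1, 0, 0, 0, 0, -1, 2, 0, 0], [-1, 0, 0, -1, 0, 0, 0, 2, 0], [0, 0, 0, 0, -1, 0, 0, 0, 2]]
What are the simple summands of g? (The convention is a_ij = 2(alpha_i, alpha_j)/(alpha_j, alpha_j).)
The diagram associated to this matrix has two connected components: the simple roots {alpha_1, alpha_2, alpha_3, alpha_4, alpha_6, alpha_7, alpha_8} form a chain of 6 nodes with one extra node attached to the third node from one end (E_7), and {alpha_5, alpha_9} form two nodes joined by a triple edge (G_2). A semisimple Lie algebra decomposes uniquely as the direct sum of simple ideals, one per connected component of its Dynkin diagram, so g ≅ E_7 ⊕ G_2 (dimension 133 + 14 = 147).

E7 + G2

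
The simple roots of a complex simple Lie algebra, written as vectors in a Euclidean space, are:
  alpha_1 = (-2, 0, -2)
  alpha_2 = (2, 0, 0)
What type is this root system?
Compute the Cartan integers a_ij = 2(alpha_i, alpha_j)/(alpha_j, alpha_j); the resulting 2x2 Cartan matrix is
[[2, -2], [-1, 2]].
The roots have two lengths (squared-length ratio 2:1); the short ones are alpha_{2}. The associated Dynkin diagram is a chain of 2 nodes with a double edge at one end; the terminal node there is the unique short simple root (B_2), so the type is B_2 (the algebra so(5)).

B_2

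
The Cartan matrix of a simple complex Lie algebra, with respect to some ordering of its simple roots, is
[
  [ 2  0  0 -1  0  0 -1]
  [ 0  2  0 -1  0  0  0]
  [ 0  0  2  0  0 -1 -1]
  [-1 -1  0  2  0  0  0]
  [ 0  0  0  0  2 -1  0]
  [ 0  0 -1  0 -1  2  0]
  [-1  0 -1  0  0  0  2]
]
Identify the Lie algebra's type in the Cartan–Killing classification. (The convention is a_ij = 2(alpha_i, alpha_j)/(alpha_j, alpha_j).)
The matrix has rank 7 with 2's on the diagonal. Reading the off-diagonal entries as Dynkin edges (a single edge where a_ij = a_ji = -1; a double or triple edge where a_ij * a_ji = 2 or 3), the diagram is a chain of 7 nodes with single edges (A_7). One simple-root ordering that puts it in standard form is (alpha_2, alpha_4, alpha_1, alpha_7, alpha_3, alpha_6, alpha_5). So the algebra is type A_7, i.e. sl(8).

A_7 (sl(8))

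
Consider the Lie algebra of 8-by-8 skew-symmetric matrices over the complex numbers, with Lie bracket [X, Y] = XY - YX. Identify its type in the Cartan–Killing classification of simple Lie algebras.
This is so(8) with 8 even, which has dimension 8(8-1)/2 = 28 and rank 8/2 = 4. In the classification of classical Lie algebras, the orthogonal algebra so(2n) in an even number of variables has type D_n; here n = 4, so the Dynkin diagram is a chain of 2 nodes with a fork of two nodes at one end (D_4). Hence the type is D_4.

D_4 (so(8))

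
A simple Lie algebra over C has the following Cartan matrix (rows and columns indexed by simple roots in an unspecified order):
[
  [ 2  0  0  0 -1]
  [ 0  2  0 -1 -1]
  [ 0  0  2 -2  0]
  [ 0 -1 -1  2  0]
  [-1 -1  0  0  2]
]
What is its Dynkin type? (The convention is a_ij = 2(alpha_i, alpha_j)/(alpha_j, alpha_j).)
C_5 (sp(10))

The matrix has rank 5 with 2's on the diagonal. Reading the off-diagonal entries as Dynkin edges (a single edge where a_ij = a_ji = -1; a double or triple edge where a_ij * a_ji = 2 or 3), the diagram is a chain of 5 nodes with a double edge at one end; the terminal node there is the unique long simple root (C_5). One simple-root ordering that puts it in standard form is (alpha_1, alpha_5, alpha_2, alpha_4, alpha_3). So the algebra is type C_5, i.e. sp(10).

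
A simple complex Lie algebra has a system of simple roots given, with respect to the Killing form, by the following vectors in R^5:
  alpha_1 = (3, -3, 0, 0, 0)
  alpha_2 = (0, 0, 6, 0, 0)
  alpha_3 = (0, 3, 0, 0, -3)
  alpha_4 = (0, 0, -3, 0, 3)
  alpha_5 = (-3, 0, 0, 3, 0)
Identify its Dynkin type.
Compute the Cartan integers a_ij = 2(alpha_i, alpha_j)/(alpha_j, alpha_j); the resulting 5x5 Cartan matrix is
[[2, 0, -1, 0, -1], [0, 2, 0, -2, 0], [-1, 0, 2, -1, 0], [0, -1, -1, 2, 0], [-1, 0, 0, 0, 2]].
The roots have two lengths (squared-length ratio 2:1); the short ones are alpha_{1,3,4,5}. The associated Dynkin diagram is a chain of 5 nodes with a double edge at one end; the terminal node there is the unique long simple root (C_5), so the type is C_5 (the algebra sp(10)).

type C_5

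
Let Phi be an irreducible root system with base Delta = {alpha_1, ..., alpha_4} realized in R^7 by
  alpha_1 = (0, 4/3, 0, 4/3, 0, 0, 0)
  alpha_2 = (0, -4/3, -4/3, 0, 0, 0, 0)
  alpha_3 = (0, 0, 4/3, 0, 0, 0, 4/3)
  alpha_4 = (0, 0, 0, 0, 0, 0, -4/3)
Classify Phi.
B_4 (so(9))

Compute the Cartan integers a_ij = 2(alpha_i, alpha_j)/(alpha_j, alpha_j); the resulting 4x4 Cartan matrix is
[[2, -1, 0, 0], [-1, 2, -1, 0], [0, -1, 2, -2], [0, 0, -1, 2]].
The roots have two lengths (squared-length ratio 2:1); the short ones are alpha_{4}. The associated Dynkin diagram is a chain of 4 nodes with a double edge at one end; the terminal node there is the unique short simple root (B_4), so the type is B_4 (the algebra so(9)).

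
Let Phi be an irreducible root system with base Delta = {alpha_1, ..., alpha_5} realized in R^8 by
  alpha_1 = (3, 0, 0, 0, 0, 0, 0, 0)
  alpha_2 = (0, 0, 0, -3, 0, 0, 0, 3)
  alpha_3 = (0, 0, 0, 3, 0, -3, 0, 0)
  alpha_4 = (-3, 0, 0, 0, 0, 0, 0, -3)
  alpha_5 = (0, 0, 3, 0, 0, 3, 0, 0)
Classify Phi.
Compute the Cartan integers a_ij = 2(alpha_i, alpha_j)/(alpha_j, alpha_j); the resulting 5x5 Cartan matrix is
[[2, 0, 0, -1, 0], [0, 2, -1, -1, 0], [0, -1, 2, 0, -1], [-2, -1, 0, 2, 0], [0, 0, -1, 0, 2]].
The roots have two lengths (squared-length ratio 2:1); the short ones are alpha_{1}. The associated Dynkin diagram is a chain of 5 nodes with a double edge at one end; the terminal node there is the unique short simple root (B_5), so the type is B_5 (the algebra so(11)).

B_5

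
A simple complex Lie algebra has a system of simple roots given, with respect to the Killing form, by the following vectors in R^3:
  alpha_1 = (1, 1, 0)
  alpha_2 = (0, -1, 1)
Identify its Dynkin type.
A_2

Compute the Cartan integers a_ij = 2(alpha_i, alpha_j)/(alpha_j, alpha_j); the resulting 2x2 Cartan matrix is
[[2, -1], [-1, 2]].
All simple roots have the same length, so the diagram is simply laced. The associated Dynkin diagram is a chain of 2 nodes with single edges (A_2), so the type is A_2 (the algebra sl(3)).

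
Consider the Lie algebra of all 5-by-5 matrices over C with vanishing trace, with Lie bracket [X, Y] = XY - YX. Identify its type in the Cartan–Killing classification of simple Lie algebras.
type A_4

This is sl(5), which has dimension 5^2 - 1 = 24 and rank 5 - 1 = 4 (a Cartan subalgebra is the diagonal traceless matrices). In the classification of classical Lie algebras, the special linear algebra sl(n+1) has type A_n; here n = 4, so the Dynkin diagram is a chain of 4 nodes with single edges (A_4). Hence the type is A_4.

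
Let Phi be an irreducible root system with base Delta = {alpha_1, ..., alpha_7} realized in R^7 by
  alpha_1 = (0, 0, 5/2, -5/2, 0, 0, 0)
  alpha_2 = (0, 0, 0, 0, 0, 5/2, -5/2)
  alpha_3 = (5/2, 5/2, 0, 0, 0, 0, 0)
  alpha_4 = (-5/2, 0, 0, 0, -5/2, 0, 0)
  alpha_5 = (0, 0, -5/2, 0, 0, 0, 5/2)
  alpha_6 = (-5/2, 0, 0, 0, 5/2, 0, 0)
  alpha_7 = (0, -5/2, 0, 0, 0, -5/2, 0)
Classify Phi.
Compute the Cartan integers a_ij = 2(alpha_i, alpha_j)/(alpha_j, alpha_j); the resulting 7x7 Cartan matrix is
[[2, 0, 0, 0, -1, 0, 0], [0, 2, 0, 0, -1, 0, -1], [0, 0, 2, -1, 0, -1, -1], [0, 0, -1, 2, 0, 0, 0], [-1, -1, 0, 0, 2, 0, 0], [0, 0, -1, 0, 0, 2, 0], [0, -1, -1, 0, 0, 0, 2]].
All simple roots have the same length, so the diagram is simply laced. The associated Dynkin diagram is a chain of 5 nodes with a fork of two nodes at one end (D_7), so the type is D_7 (the algebra so(14)).

D_7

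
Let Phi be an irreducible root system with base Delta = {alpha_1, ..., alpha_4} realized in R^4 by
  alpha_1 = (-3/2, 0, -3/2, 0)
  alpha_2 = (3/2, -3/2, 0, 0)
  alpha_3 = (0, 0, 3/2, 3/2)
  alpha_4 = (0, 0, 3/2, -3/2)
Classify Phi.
Compute the Cartan integers a_ij = 2(alpha_i, alpha_j)/(alpha_j, alpha_j); the resulting 4x4 Cartan matrix is
[[2, -1, -1, -1], [-1, 2, 0, 0], [-1, 0, 2, 0], [-1, 0, 0, 2]].
All simple roots have the same length, so the diagram is simply laced. The associated Dynkin diagram is a chain of 2 nodes with a fork of two nodes at one end (D_4), so the type is D_4 (the algebra so(8)).

D4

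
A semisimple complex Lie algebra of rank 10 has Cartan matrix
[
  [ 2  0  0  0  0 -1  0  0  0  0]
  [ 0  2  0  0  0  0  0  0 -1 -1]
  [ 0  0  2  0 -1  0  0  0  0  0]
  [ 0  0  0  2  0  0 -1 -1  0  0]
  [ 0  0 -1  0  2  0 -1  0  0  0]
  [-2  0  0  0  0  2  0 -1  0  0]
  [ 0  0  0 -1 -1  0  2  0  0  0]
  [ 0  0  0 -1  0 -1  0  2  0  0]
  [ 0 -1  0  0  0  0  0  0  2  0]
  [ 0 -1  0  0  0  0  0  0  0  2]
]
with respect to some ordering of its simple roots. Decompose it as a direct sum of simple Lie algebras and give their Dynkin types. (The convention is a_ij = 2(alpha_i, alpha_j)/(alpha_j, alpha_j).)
The diagram associated to this matrix has two connected components: the simple roots {alpha_2, alpha_9, alpha_10} form a chain of 3 nodes with single edges (A_3), and {alpha_1, alpha_3, alpha_4, alpha_5, alpha_6, alpha_7, alpha_8} form a chain of 7 nodes with a double edge at one end; the terminal node there is the unique short simple root (B_7). A semisimple Lie algebra decomposes uniquely as the direct sum of simple ideals, one per connected component of its Dynkin diagram, so g ≅ A_3 ⊕ B_7 (dimension 15 + 105 = 120).

A_3 (sl(4)) ⊕ B_7 (so(15))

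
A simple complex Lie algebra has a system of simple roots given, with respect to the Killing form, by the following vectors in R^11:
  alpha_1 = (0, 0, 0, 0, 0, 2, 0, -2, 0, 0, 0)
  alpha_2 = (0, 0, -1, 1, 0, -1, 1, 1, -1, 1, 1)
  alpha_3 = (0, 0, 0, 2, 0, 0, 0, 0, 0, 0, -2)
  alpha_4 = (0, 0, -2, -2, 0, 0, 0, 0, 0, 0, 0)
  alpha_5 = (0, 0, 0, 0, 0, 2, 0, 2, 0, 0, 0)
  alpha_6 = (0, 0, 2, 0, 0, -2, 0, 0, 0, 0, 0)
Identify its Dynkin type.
E6

Compute the Cartan integers a_ij = 2(alpha_i, alpha_j)/(alpha_j, alpha_j); the resulting 6x6 Cartan matrix is
[[2, -1, 0, 0, 0, -1], [-1, 2, 0, 0, 0, 0], [0, 0, 2, -1, 0, 0], [0, 0, -1, 2, 0, -1], [0, 0, 0, 0, 2, -1], [-1, 0, 0, -1, -1, 2]].
All simple roots have the same length, so the diagram is simply laced. The associated Dynkin diagram is a chain of 5 nodes with one extra node attached to the third node from one end (E_6), so the type is E_6.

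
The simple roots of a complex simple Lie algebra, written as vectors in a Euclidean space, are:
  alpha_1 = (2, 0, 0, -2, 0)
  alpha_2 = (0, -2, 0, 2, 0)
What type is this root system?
Compute the Cartan integers a_ij = 2(alpha_i, alpha_j)/(alpha_j, alpha_j); the resulting 2x2 Cartan matrix is
[[2, -1], [-1, 2]].
All simple roots have the same length, so the diagram is simply laced. The associated Dynkin diagram is a chain of 2 nodes with single edges (A_2), so the type is A_2 (the algebra sl(3)).

A_2 (sl(3))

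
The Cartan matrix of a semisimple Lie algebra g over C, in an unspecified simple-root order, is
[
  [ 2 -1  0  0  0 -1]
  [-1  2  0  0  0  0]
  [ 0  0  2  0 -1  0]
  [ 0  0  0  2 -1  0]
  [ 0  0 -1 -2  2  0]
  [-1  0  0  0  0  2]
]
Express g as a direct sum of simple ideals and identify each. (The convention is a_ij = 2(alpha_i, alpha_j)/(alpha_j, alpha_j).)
type A_3 ⊕ type B_3

The diagram associated to this matrix has two connected components: the simple roots {alpha_1, alpha_2, alpha_6} form a chain of 3 nodes with single edges (A_3), and {alpha_3, alpha_4, alpha_5} form a chain of 3 nodes with a double edge at one end; the terminal node there is the unique short simple root (B_3). A semisimple Lie algebra decomposes uniquely as the direct sum of simple ideals, one per connected component of its Dynkin diagram, so g ≅ A_3 ⊕ B_3 (dimension 15 + 21 = 36).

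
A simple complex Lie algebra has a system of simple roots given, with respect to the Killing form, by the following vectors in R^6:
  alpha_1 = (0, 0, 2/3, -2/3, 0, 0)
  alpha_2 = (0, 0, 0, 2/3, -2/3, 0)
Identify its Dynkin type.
Compute the Cartan integers a_ij = 2(alpha_i, alpha_j)/(alpha_j, alpha_j); the resulting 2x2 Cartan matrix is
[[2, -1], [-1, 2]].
All simple roots have the same length, so the diagram is simply laced. The associated Dynkin diagram is a chain of 2 nodes with single edges (A_2), so the type is A_2 (the algebra sl(3)).

A_2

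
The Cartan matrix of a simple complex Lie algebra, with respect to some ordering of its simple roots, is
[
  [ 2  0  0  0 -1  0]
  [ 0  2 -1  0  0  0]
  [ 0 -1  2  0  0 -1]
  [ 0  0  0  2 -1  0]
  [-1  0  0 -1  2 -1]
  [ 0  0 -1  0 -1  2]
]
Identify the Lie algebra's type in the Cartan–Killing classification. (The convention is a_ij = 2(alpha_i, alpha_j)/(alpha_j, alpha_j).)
D_6 (so(12))

The matrix has rank 6 with 2's on the diagonal. Reading the off-diagonal entries as Dynkin edges (a single edge where a_ij = a_ji = -1; a double or triple edge where a_ij * a_ji = 2 or 3), the diagram is a chain of 4 nodes with a fork of two nodes at one end (D_6). One simple-root ordering that puts it in standard form is (alpha_2, alpha_3, alpha_6, alpha_5, alpha_1, alpha_4). So the algebra is type D_6, i.e. so(12).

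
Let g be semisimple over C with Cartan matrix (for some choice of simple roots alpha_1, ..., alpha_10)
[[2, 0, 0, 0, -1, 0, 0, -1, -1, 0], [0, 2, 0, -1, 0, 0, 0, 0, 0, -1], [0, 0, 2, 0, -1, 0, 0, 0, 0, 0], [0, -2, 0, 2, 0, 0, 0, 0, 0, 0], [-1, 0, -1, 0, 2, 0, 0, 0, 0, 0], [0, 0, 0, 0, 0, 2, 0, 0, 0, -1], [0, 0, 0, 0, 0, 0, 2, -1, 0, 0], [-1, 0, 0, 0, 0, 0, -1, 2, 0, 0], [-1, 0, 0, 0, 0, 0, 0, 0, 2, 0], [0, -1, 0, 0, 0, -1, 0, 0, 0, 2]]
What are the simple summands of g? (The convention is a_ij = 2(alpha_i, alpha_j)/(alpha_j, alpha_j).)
C_4 + E_6

The diagram associated to this matrix has two connected components: the simple roots {alpha_2, alpha_4, alpha_6, alpha_10} form a chain of 4 nodes with a double edge at one end; the terminal node there is the unique long simple root (C_4), and {alpha_1, alpha_3, alpha_5, alpha_7, alpha_8, alpha_9} form a chain of 5 nodes with one extra node attached to the third node from one end (E_6). A semisimple Lie algebra decomposes uniquely as the direct sum of simple ideals, one per connected component of its Dynkin diagram, so g ≅ C_4 ⊕ E_6 (dimension 36 + 78 = 114).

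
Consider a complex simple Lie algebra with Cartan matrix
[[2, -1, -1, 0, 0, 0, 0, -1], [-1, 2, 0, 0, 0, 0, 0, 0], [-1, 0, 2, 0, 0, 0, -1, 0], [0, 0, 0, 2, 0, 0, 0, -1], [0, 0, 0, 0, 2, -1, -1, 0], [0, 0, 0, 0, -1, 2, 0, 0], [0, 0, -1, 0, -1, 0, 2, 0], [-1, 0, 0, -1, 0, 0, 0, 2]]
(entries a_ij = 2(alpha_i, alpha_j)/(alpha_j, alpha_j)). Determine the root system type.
E_8

The matrix has rank 8 with 2's on the diagonal. Reading the off-diagonal entries as Dynkin edges (a single edge where a_ij = a_ji = -1; a double or triple edge where a_ij * a_ji = 2 or 3), the diagram is a chain of 7 nodes with one extra node attached to the third node from one end (E_8). One simple-root ordering that puts it in standard form is (alpha_4, alpha_2, alpha_8, alpha_1, alpha_3, alpha_7, alpha_5, alpha_6). So the algebra is type E_8.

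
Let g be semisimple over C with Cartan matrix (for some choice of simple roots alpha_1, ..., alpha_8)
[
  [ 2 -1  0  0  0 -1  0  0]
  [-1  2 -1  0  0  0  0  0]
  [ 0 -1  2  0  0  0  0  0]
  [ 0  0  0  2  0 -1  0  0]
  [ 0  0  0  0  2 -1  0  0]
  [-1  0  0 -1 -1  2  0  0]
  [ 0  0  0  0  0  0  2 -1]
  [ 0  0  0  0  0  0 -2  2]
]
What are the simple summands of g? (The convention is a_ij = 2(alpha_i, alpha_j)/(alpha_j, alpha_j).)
B2 + D6

The diagram associated to this matrix has two connected components: the simple roots {alpha_7, alpha_8} form a chain of 2 nodes with a double edge at one end; the terminal node there is the unique short simple root (B_2), and {alpha_1, alpha_2, alpha_3, alpha_4, alpha_5, alpha_6} form a chain of 4 nodes with a fork of two nodes at one end (D_6). A semisimple Lie algebra decomposes uniquely as the direct sum of simple ideals, one per connected component of its Dynkin diagram, so g ≅ B_2 ⊕ D_6 (dimension 10 + 66 = 76).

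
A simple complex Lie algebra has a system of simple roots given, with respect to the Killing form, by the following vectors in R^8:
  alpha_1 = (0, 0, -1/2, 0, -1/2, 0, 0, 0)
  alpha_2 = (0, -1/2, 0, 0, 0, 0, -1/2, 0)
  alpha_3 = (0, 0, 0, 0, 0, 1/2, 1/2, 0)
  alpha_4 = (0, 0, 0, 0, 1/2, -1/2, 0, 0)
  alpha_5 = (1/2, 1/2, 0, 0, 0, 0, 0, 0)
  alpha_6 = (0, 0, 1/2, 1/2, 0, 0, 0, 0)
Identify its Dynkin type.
A_6

Compute the Cartan integers a_ij = 2(alpha_i, alpha_j)/(alpha_j, alpha_j); the resulting 6x6 Cartan matrix is
[[2, 0, 0, -1, 0, -1], [0, 2, -1, 0, -1, 0], [0, -1, 2, -1, 0, 0], [-1, 0, -1, 2, 0, 0], [0, -1, 0, 0, 2, 0], [-1, 0, 0, 0, 0, 2]].
All simple roots have the same length, so the diagram is simply laced. The associated Dynkin diagram is a chain of 6 nodes with single edges (A_6), so the type is A_6 (the algebra sl(7)).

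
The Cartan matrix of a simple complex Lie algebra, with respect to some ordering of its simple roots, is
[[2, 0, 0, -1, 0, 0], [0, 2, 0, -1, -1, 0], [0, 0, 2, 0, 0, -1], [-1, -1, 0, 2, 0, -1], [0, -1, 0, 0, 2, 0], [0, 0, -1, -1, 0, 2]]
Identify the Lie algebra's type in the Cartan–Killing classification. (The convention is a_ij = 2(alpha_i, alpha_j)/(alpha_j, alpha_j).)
type E_6

The matrix has rank 6 with 2's on the diagonal. Reading the off-diagonal entries as Dynkin edges (a single edge where a_ij = a_ji = -1; a double or triple edge where a_ij * a_ji = 2 or 3), the diagram is a chain of 5 nodes with one extra node attached to the third node from one end (E_6). One simple-root ordering that puts it in standard form is (alpha_3, alpha_1, alpha_6, alpha_4, alpha_2, alpha_5). So the algebra is type E_6.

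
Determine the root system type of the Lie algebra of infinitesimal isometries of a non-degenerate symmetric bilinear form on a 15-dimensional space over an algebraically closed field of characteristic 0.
type B_7

This is so(15) with 15 odd, which has dimension 15(15-1)/2 = 105 and rank (15-1)/2 = 7. In the classification of classical Lie algebras, the orthogonal algebra so(2n+1) in an odd number of variables has type B_n; here n = 7, so the Dynkin diagram is a chain of 7 nodes with a double edge at one end; the terminal node there is the unique short simple root (B_7). Hence the type is B_7.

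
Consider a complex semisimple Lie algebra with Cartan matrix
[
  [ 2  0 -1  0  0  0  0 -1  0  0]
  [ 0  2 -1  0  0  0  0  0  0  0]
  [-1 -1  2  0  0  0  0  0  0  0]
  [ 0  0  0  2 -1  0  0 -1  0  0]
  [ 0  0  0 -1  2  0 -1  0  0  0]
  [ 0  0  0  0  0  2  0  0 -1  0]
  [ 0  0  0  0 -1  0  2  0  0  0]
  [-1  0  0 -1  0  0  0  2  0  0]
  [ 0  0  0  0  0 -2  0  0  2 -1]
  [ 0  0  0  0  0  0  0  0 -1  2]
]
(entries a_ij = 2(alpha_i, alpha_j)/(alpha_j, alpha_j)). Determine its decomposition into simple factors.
A7 + B3

The diagram associated to this matrix has two connected components: the simple roots {alpha_1, alpha_2, alpha_3, alpha_4, alpha_5, alpha_7, alpha_8} form a chain of 7 nodes with single edges (A_7), and {alpha_6, alpha_9, alpha_10} form a chain of 3 nodes with a double edge at one end; the terminal node there is the unique short simple root (B_3). A semisimple Lie algebra decomposes uniquely as the direct sum of simple ideals, one per connected component of its Dynkin diagram, so g ≅ A_7 ⊕ B_3 (dimension 63 + 21 = 84).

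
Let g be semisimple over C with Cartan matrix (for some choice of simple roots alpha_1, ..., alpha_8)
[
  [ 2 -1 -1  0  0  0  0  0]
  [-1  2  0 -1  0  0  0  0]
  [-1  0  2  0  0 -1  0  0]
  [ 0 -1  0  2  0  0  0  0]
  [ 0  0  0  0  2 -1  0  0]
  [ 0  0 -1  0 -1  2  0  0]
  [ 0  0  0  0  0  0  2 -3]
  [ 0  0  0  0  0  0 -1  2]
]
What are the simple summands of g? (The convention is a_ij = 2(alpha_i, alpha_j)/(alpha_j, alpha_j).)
A6 + G2

The diagram associated to this matrix has two connected components: the simple roots {alpha_1, alpha_2, alpha_3, alpha_4, alpha_5, alpha_6} form a chain of 6 nodes with single edges (A_6), and {alpha_7, alpha_8} form two nodes joined by a triple edge (G_2). A semisimple Lie algebra decomposes uniquely as the direct sum of simple ideals, one per connected component of its Dynkin diagram, so g ≅ A_6 ⊕ G_2 (dimension 48 + 14 = 62).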